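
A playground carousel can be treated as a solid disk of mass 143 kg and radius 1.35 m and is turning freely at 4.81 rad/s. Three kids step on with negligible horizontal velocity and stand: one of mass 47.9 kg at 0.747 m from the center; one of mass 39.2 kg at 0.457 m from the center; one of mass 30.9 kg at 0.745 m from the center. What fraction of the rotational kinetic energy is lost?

fraction ≈ 0.285

No external torque acts about the center; L_before = L_after.
I_p = ½(143)(1.35)² = 130.3 kg·m².
Added inertia Σmr² = (47.9)(0.747)² + (39.2)(0.457)² + (30.9)(0.745)² = 52.07 kg·m²; I_f = 130.3 + 52.07 = 182.4 kg·m².
ω_f = I_p ω_i / I_f = (130.3)(4.81) / 182.4 = 3.437 rad/s.
KE_i = ½(130.3)(4.810 rad/s)² = 1507 J; KE_f = ½(182.4)(3.437)² = 1077 J.
Fraction lost = 0.2855.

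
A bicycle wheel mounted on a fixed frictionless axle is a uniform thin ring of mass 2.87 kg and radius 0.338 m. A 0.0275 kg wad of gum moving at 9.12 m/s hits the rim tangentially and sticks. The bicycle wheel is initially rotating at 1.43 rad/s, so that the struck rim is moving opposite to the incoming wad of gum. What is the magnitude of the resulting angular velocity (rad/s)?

About the axle the impulsive forces during the collision are internal, so angular momentum about that axis is conserved.
I_p = (2.87)(0.338)² = 0.3279 kg·m². Taking the sense of the wad of gum's angular momentum as positive, L_{wad} = m v R = (0.0275)(9.12)(0.338) = 0.08477 kg·m²/s.
L_i = −I_p ω_p + m v R = −(0.3279)(1.43) + 0.08477 = -0.3841 kg·m²/s.
After sticking, I_f = I_p + m R² = 0.3279 + (0.0275)(0.338)² = 0.3310 kg·m².
ω_f = L_i / I_f = -0.3841 / 0.3310 = -1.160 rad/s.

|ω_f| ≈ 1.16 rad/s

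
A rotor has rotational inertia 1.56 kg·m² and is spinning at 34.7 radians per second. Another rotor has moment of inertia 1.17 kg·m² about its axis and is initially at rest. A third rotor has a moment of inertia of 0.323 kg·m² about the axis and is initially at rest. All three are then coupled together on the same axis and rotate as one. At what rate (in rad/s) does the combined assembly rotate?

|ω_f| ≈ 17.7 rad/s

No external torque acts about the common axis, so total angular momentum is conserved.
Taking A's sense as positive: L = (1.560)(34.7) = 54.13 kg·m²·rad/s.
Combined I = 1.560 + 1.170 + 0.3230 = 3.053 kg·m².
ω_f = L / I = 54.13 / 3.053 = 17.73 rad/s.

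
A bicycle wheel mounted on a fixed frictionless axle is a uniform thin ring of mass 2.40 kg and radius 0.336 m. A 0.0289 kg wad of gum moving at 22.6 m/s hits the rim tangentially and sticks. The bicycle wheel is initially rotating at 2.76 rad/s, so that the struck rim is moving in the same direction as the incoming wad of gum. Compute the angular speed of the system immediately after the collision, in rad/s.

The axle reaction passes through the axle and exerts no torque about it; angular momentum about the axle is conserved through the impact.
I_p = (2.40)(0.336)² = 0.2710 kg·m². Taking the sense of the wad of gum's angular momentum as positive, L_{wad} = m v R = (0.0289)(22.6)(0.336) = 0.2195 kg·m²/s.
L_i = +I_p ω_p + m v R = +(0.2710)(2.76) + 0.2195 = 0.9673 kg·m²/s.
After sticking, I_f = I_p + m R² = 0.2710 + (0.0289)(0.336)² = 0.2742 kg·m².
ω_f = L_i / I_f = 0.9673 / 0.2742 = 3.527 rad/s.

|ω_f| ≈ 3.53 rad/s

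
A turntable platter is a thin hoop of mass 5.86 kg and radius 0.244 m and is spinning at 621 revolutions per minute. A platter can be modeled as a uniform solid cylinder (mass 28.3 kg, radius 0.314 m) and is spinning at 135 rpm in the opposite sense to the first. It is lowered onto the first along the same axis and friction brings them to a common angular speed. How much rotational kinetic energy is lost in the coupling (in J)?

ΔKE lost ≈ 875 J

The coupling torques are internal; angular momentum about the shared axis is conserved.
Moments of inertia: I_A = (5.86)(0.244)² = 0.3489 kg·m²; I_B = ½(28.3)(0.314)² = 1.395 kg·m².
Taking A's sense as positive: L = (0.3489)(621) − (1.395)(135) = 28.31 kg·m²·rpm.
Combined I = 0.3489 + 1.395 = 1.744 kg·m².
ω_f = L / I = 28.31 / 1.744 = 16.23 rpm.
KE_i = ½ΣIω² = 877.1 J; KE_f = ½(1.744)(1.700)² = 2.520 J.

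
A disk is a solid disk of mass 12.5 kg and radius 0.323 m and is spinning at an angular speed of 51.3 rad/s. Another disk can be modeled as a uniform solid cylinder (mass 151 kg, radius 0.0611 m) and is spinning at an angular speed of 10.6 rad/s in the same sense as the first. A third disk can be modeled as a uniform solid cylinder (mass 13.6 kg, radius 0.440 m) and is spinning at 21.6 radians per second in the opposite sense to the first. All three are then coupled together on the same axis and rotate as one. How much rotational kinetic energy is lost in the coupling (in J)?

The coupling torques are internal; angular momentum about the shared axis is conserved.
Moments of inertia: I_A = ½(12.5)(0.323)² = 0.6521 kg·m²; I_B = ½(151)(0.0611)² = 0.2819 kg·m²; I_C = ½(13.6)(0.440)² = 1.316 kg·m².
Taking A's sense as positive: L = (0.6521)(51.3) + (0.2819)(10.6) − (1.316)(21.6) = 8.002 kg·m²·rad/s.
Combined I = 0.6521 + 0.2819 + 1.316 = 2.250 kg·m².
ω_f = L / I = 8.002 / 2.250 = 3.556 rad/s.
KE_i = ½ΣIω² = 1181 J; KE_f = ½(2.250)(3.556)² = 14.23 J.

ΔKE lost ≈ 1170 J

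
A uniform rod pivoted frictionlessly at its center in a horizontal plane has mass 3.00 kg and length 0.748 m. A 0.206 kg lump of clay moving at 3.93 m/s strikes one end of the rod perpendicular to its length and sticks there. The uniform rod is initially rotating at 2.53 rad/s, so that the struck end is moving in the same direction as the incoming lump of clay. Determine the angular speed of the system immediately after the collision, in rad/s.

|ω_f| ≈ 3.89 rad/s

About the pivot the impulsive forces during the collision are internal, so angular momentum about that axis is conserved.
I_p = (1/12)(3.00)(0.748)² = 0.1399 kg·m². Taking the sense of the lump of clay's angular momentum as positive, L_{lump} = m v R = (0.206)(3.93)(0.748/2) = 0.3028 kg·m²/s.
L_i = +I_p ω_p + m v R = +(0.1399)(2.53) + 0.3028 = 0.6567 kg·m²/s.
After sticking, I_f = I_p + m R² = 0.1399 + (0.206)(0.748/2)² = 0.1687 kg·m².
ω_f = L_i / I_f = 0.6567 / 0.1687 = 3.893 rad/s.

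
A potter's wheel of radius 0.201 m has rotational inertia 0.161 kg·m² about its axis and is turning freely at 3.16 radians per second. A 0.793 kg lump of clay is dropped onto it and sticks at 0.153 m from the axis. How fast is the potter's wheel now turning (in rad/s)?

The added mass arrives with no angular momentum about the axis, and any external torque about the axis is negligible, so the system's angular momentum is conserved.
Added inertia Σmr² = (0.793)(0.153)² = 0.01856 kg·m²; I_f = 0.1610 + 0.01856 = 0.1796 kg·m².
ω_f = I_p ω_i / I_f = (0.1610)(3.16) / 0.1796 = 2.833 rad/s.

ω_f ≈ 2.83 rad/s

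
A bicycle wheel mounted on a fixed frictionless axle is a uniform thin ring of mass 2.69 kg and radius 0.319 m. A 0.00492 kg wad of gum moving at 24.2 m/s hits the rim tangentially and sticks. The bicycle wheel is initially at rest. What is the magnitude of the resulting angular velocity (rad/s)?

About the axle the impulsive forces during the collision are internal, so angular momentum about that axis is conserved.
I_p = (2.69)(0.319)² = 0.2737 kg·m². Taking the sense of the wad of gum's angular momentum as positive, L_{wad} = m v R = (0.00492)(24.2)(0.319) = 0.03798 kg·m²/s.
L_i = 0 + 0.03798 = 0.03798 kg·m²/s.
After sticking, I_f = I_p + m R² = 0.2737 + (0.00492)(0.319)² = 0.2742 kg·m².
ω_f = L_i / I_f = 0.03798 / 0.2742 = 0.1385 rad/s.

|ω_f| ≈ 0.138 rad/s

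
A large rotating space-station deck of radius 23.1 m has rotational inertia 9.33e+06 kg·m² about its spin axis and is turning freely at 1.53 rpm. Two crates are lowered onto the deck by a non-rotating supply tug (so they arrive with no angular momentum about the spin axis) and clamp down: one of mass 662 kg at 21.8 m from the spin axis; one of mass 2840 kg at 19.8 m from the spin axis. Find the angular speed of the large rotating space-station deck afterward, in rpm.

The added mass arrives with no angular momentum about the spin axis, and any external torque about the spin axis is negligible, so the system's angular momentum is conserved.
Added inertia Σmr² = (662)(21.8)² + (2840)(19.8)² = 1.428e+06 kg·m²; I_f = 9.330e+06 + 1.428e+06 = 1.076e+07 kg·m².
ω_f = I_p ω_i / I_f = (9.330e+06)(1.53) / 1.076e+07 = 1.327 rpm.

ω_f ≈ 1.33 rpm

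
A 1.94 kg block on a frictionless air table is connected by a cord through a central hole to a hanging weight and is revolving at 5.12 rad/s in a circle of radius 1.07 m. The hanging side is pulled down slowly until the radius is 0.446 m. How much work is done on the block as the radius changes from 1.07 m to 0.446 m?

No torque about the axis ⇒ m r₁² ω₁ = m r₂² ω₂.
ω₂ = ω₁ (r₁/r₂)² = (5.12)(1.07/0.446)² = 29.47 rad/s.
W = ΔKE = ½m(v₂² − v₁²) = 138.5 J.

W ≈ 138 J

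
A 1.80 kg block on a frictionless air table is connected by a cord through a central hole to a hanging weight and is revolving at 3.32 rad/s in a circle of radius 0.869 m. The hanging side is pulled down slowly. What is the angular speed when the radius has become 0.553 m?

ω₂ ≈ 8.20 rad/s

No torque about the axis ⇒ m r₁² ω₁ = m r₂² ω₂.
ω₂ = ω₁ (r₁/r₂)² = (3.32)(0.869/0.553)² = 8.198 rad/s.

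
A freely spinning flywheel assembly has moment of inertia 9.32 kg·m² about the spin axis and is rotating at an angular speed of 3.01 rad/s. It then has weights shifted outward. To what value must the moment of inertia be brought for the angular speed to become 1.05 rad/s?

I₂ ≈ 26.7 kg·m²

No external torque acts about the spin axis, so angular momentum is conserved.
I₂ = I₁ω₁ / ω₂ = (9.32)(3.01) / (1.05) = 26.72 kg·m².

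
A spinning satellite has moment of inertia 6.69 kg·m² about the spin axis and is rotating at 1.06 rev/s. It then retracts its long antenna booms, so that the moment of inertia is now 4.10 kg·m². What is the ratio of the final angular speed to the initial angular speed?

ω₂/ω₁ ≈ 1.63

With no external torque about the axis, L is conserved: I₁ω₁ = I₂ω₂.
ω₂/ω₁ = I₁/I₂ = 6.690 / 4.100 = 1.632.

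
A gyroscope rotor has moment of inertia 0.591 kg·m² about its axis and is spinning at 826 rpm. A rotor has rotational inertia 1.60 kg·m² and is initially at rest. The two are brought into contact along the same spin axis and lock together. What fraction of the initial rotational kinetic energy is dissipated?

No external torque acts about the common axis, so total angular momentum is conserved.
Taking A's sense as positive: L = (0.5910)(826) = 488.2 kg·m²·rpm.
Combined I = 0.5910 + 1.600 = 2.191 kg·m².
ω_f = L / I = 488.2 / 2.191 = 222.8 rpm.
KE_i = ½ΣIω² = 2211 J; KE_f = ½(2.191)(23.33)² = 596.4 J.
Fraction dissipated = (KE_i − KE_f)/KE_i = 0.7303.

fraction ≈ 0.730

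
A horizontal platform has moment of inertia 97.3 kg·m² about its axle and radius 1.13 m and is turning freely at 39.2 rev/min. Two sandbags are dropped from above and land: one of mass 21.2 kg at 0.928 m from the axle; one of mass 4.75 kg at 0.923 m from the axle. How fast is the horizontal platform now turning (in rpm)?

ω_f ≈ 31.9 rpm

The added mass arrives with no angular momentum about the axle, and any external torque about the axle is negligible, so the system's angular momentum is conserved.
Added inertia Σmr² = (21.2)(0.928)² + (4.75)(0.923)² = 22.30 kg·m²; I_f = 97.30 + 22.30 = 119.6 kg·m².
ω_f = I_p ω_i / I_f = (97.30)(39.2) / 119.6 = 31.89 rpm.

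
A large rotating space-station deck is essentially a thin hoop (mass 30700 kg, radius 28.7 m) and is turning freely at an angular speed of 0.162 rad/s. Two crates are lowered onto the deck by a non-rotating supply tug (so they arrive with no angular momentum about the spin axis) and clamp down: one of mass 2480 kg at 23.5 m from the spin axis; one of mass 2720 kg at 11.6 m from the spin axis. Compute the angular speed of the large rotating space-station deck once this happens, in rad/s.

The added mass arrives with no angular momentum about the spin axis, and any external torque about the spin axis is negligible, so the system's angular momentum is conserved.
I_p = (30700)(28.7)² = 2.529e+07 kg·m².
Added inertia Σmr² = (2480)(23.5)² + (2720)(11.6)² = 1.736e+06 kg·m²; I_f = 2.529e+07 + 1.736e+06 = 2.702e+07 kg·m².
ω_f = I_p ω_i / I_f = (2.529e+07)(0.162) / 2.702e+07 = 0.1516 rad/s.

ω_f ≈ 0.152 rad/s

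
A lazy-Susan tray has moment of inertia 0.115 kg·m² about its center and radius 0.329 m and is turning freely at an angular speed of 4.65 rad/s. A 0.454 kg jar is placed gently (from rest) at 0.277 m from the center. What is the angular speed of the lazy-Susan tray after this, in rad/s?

No external torque acts about the center; L_before = L_after.
Added inertia Σmr² = (0.454)(0.277)² = 0.03483 kg·m²; I_f = 0.1150 + 0.03483 = 0.1498 kg·m².
ω_f = I_p ω_i / I_f = (0.1150)(4.65) / 0.1498 = 3.569 rad/s.

ω_f ≈ 3.57 rad/s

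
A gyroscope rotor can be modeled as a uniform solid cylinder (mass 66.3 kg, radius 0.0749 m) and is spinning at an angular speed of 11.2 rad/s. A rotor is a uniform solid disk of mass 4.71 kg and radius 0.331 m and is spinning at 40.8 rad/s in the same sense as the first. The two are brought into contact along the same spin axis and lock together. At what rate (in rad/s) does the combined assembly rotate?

|ω_f| ≈ 28.4 rad/s

No external torque acts about the common axis, so total angular momentum is conserved.
Moments of inertia: I_A = ½(66.3)(0.0749)² = 0.1860 kg·m²; I_B = ½(4.71)(0.331)² = 0.2580 kg·m².
Taking A's sense as positive: L = (0.1860)(11.2) + (0.2580)(40.8) = 12.61 kg·m²·rad/s.
Combined I = 0.1860 + 0.2580 = 0.4440 kg·m².
ω_f = L / I = 12.61 / 0.4440 = 28.40 rad/s.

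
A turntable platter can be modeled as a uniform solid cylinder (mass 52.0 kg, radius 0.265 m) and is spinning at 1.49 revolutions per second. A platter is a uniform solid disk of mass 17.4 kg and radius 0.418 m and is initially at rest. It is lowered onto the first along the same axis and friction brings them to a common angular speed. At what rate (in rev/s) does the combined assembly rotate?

No external torque acts about the common axis, so total angular momentum is conserved.
Moments of inertia: I_A = ½(52.0)(0.265)² = 1.826 kg·m²; I_B = ½(17.4)(0.418)² = 1.520 kg·m².
Taking A's sense as positive: L = (1.826)(1.49) = 2.721 kg·m²·rev/s.
Combined I = 1.826 + 1.520 = 3.346 kg·m².
ω_f = L / I = 2.721 / 3.346 = 0.8131 rev/s.

|ω_f| ≈ 0.813 rev/s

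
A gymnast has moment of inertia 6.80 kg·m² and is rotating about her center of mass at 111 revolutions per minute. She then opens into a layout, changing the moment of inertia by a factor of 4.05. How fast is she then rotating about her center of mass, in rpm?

ω₂ ≈ 27.4 rpm

With no external torque about the axis, L is conserved: I₁ω₁ = I₂ω₂.
I₂ = 4.05 × 6.80 = 27.54 kg·m².
ω₂ = I₁ω₁ / I₂ = (6.800)(111 rpm) / (27.54) = 27.41 rpm.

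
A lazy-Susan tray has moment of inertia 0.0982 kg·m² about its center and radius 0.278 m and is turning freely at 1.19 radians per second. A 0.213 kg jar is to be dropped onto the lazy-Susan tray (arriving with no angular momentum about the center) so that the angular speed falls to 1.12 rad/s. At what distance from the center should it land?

No external torque acts about the center; L_before = L_after.
I_p ω_i = (I_p + m r²) ω_f ⇒ m r² = I_p(ω_i/ω_f − 1) = 0.09820(1.19/1.12 − 1) = 0.006137 kg·m².
r = √(0.006137/0.213) = 0.1697 m.

r ≈ 0.170 m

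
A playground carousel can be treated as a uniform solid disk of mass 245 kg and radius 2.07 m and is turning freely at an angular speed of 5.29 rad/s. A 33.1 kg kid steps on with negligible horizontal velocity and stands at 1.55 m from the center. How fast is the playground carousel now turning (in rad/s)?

ω_f ≈ 4.59 rad/s

The added mass arrives with no angular momentum about the center, and any external torque about the center is negligible, so the system's angular momentum is conserved.
I_p = ½(245)(2.07)² = 524.9 kg·m².
Added inertia Σmr² = (33.1)(1.55)² = 79.52 kg·m²; I_f = 524.9 + 79.52 = 604.4 kg·m².
ω_f = I_p ω_i / I_f = (524.9)(5.29) / 604.4 = 4.594 rad/s.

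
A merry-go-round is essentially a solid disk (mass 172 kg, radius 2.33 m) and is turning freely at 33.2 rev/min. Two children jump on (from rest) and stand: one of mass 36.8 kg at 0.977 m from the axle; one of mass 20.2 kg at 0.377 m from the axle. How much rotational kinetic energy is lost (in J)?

energy lost ≈ 212 J

The added mass arrives with no angular momentum about the axle, and any external torque about the axle is negligible, so the system's angular momentum is conserved.
I_p = ½(172)(2.33)² = 466.9 kg·m².
Added inertia Σmr² = (36.8)(0.977)² + (20.2)(0.377)² = 38.00 kg·m²; I_f = 466.9 + 38.00 = 504.9 kg·m².
ω_f = I_p ω_i / I_f = (466.9)(33.2) / 504.9 = 30.70 rpm.
KE_i = ½(466.9)(3.477 rad/s)² = 2822 J; KE_f = ½(504.9)(3.215)² = 2609 J.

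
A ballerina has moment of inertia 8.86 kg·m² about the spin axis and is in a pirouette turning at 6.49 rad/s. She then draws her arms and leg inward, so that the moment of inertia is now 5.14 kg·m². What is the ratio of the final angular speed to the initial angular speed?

ω₂/ω₁ ≈ 1.72

With no external torque about the axis, L is conserved: I₁ω₁ = I₂ω₂.
ω₂/ω₁ = I₁/I₂ = 8.860 / 5.140 = 1.724.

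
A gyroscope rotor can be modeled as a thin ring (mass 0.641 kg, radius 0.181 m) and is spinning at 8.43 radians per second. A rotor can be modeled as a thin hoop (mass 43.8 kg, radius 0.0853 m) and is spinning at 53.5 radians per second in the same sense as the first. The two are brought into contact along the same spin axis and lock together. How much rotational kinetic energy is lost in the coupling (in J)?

ΔKE lost ≈ 20.0 J

No external torque acts about the common axis, so total angular momentum is conserved.
Moments of inertia: I_A = (0.641)(0.181)² = 0.02100 kg·m²; I_B = (43.8)(0.0853)² = 0.3187 kg·m².
Taking A's sense as positive: L = (0.02100)(8.43) + (0.3187)(53.5) = 17.23 kg·m²·rad/s.
Combined I = 0.02100 + 0.3187 = 0.3397 kg·m².
ω_f = L / I = 17.23 / 0.3397 = 50.71 rad/s.
KE_i = ½ΣIω² = 456.8 J; KE_f = ½(0.3397)(50.71)² = 436.8 J.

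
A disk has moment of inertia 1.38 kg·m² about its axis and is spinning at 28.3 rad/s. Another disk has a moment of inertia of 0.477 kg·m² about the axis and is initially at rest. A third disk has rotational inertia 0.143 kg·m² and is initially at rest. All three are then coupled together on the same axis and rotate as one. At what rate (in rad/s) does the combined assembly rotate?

|ω_f| ≈ 19.5 rad/s

The coupling torques are internal; angular momentum about the shared axis is conserved.
Taking A's sense as positive: L = (1.380)(28.3) = 39.05 kg·m²·rad/s.
Combined I = 1.380 + 0.4770 + 0.1430 = 2.000 kg·m².
ω_f = L / I = 39.05 / 2.000 = 19.53 rad/s.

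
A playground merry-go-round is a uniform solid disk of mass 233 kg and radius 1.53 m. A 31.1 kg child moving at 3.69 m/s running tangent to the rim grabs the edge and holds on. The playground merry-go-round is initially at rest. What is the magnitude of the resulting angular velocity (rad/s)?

|ω_f| ≈ 0.508 rad/s

About the axle the impulsive forces during the collision are internal, so angular momentum about that axis is conserved.
I_p = ½(233)(1.53)² = 272.7 kg·m². Taking the sense of the child's angular momentum as positive, L_{child} = m v R = (31.1)(3.69)(1.53) = 175.6 kg·m²/s.
L_i = 0 + 175.6 = 175.6 kg·m²/s.
After sticking, I_f = I_p + m R² = 272.7 + (31.1)(1.53)² = 345.5 kg·m².
ω_f = L_i / I_f = 175.6 / 345.5 = 0.5082 rad/s.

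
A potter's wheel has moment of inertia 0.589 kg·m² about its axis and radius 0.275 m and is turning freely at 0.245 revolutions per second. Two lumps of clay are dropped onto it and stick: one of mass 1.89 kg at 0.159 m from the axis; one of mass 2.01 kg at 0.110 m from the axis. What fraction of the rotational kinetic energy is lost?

fraction ≈ 0.109

No external torque acts about the axis; L_before = L_after.
Added inertia Σmr² = (1.89)(0.159)² + (2.01)(0.110)² = 0.07210 kg·m²; I_f = 0.5890 + 0.07210 = 0.6611 kg·m².
ω_f = I_p ω_i / I_f = (0.5890)(0.245) / 0.6611 = 0.2183 rev/s.
KE_i = ½(0.5890)(1.539 rad/s)² = 0.6979 J; KE_f = ½(0.6611)(1.371)² = 0.6218 J.
Fraction lost = 0.1091.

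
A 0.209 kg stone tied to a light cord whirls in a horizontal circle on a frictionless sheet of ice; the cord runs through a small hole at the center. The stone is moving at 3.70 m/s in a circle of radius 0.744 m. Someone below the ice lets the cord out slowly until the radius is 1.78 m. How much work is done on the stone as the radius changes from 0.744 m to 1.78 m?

W ≈ -1.18 J

The only horizontal force on the mass is along the cord (radial), so it exerts no torque about the hole and angular momentum m v r is conserved.
v₂ = v₁ r₁ / r₂ = (3.70)(0.744) / (1.78) = 1.547 m/s.
W = ΔKE = ½m(v₂² − v₁²) = -1.181 J.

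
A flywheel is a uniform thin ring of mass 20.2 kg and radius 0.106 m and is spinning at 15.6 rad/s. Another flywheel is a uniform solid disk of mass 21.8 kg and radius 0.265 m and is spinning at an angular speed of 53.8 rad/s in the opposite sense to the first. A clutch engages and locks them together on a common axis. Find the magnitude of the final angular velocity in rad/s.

|ω_f| ≈ 37.9 rad/s

No external torque acts about the common axis, so total angular momentum is conserved.
Moments of inertia: I_A = (20.2)(0.106)² = 0.2270 kg·m²; I_B = ½(21.8)(0.265)² = 0.7655 kg·m².
Taking A's sense as positive: L = (0.2270)(15.6) − (0.7655)(53.8) = -37.64 kg·m²·rad/s.
Combined I = 0.2270 + 0.7655 = 0.9924 kg·m².
ω_f = L / I = -37.64 / 0.9924 = -37.93 rad/s.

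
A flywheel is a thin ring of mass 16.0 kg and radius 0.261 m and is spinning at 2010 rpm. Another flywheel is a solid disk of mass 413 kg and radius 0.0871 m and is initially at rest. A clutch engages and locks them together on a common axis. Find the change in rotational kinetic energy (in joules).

The coupling torques are internal; angular momentum about the shared axis is conserved.
Moments of inertia: I_A = (16.0)(0.261)² = 1.090 kg·m²; I_B = ½(413)(0.0871)² = 1.567 kg·m².
Taking A's sense as positive: L = (1.090)(2010) = 2191 kg·m²·rpm.
Combined I = 1.090 + 1.567 = 2.657 kg·m².
ω_f = L / I = 2191 / 2.657 = 824.7 rpm.
KE_i = ½ΣIω² = 24140 J; KE_f = ½(2.657)(86.36)² = 9906 J.

ΔKE ≈ -14200 J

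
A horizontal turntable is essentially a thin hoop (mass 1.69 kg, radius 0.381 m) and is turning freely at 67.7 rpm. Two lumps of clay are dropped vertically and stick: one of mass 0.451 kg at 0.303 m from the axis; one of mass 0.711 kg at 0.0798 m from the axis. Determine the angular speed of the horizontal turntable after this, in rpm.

ω_f ≈ 57.0 rpm

The added mass arrives with no angular momentum about the axis, and any external torque about the axis is negligible, so the system's angular momentum is conserved.
I_p = (1.69)(0.381)² = 0.2453 kg·m².
Added inertia Σmr² = (0.451)(0.303)² + (0.711)(0.0798)² = 0.04593 kg·m²; I_f = 0.2453 + 0.04593 = 0.2913 kg·m².
ω_f = I_p ω_i / I_f = (0.2453)(67.7) / 0.2913 = 57.02 rpm.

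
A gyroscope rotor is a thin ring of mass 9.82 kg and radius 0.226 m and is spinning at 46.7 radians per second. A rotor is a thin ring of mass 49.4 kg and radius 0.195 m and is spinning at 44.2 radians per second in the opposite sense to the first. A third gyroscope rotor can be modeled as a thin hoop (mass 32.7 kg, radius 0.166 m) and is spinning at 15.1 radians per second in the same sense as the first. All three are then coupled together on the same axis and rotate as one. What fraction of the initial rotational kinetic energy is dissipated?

No external torque acts about the common axis, so total angular momentum is conserved.
Moments of inertia: I_A = (9.82)(0.226)² = 0.5016 kg·m²; I_B = (49.4)(0.195)² = 1.878 kg·m²; I_C = (32.7)(0.166)² = 0.9011 kg·m².
Taking A's sense as positive: L = (0.5016)(46.7) − (1.878)(44.2) + (0.9011)(15.1) = -46.00 kg·m²·rad/s.
Combined I = 0.5016 + 1.878 + 0.9011 = 3.281 kg·m².
ω_f = L / I = -46.00 / 3.281 = -14.02 rad/s.
KE_i = ½ΣIω² = 2485 J; KE_f = ½(3.281)(14.02)² = 322.4 J.
Fraction dissipated = (KE_i − KE_f)/KE_i = 0.8702.

fraction ≈ 0.870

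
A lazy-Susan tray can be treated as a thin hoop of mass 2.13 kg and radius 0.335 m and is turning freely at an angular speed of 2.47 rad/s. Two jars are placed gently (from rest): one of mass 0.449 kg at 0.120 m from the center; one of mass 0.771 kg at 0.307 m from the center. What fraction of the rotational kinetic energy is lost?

The added mass arrives with no angular momentum about the center, and any external torque about the center is negligible, so the system's angular momentum is conserved.
I_p = (2.13)(0.335)² = 0.2390 kg·m².
Added inertia Σmr² = (0.449)(0.120)² + (0.771)(0.307)² = 0.07913 kg·m²; I_f = 0.2390 + 0.07913 = 0.3182 kg·m².
ω_f = I_p ω_i / I_f = (0.2390)(2.47) / 0.3182 = 1.856 rad/s.
KE_i = ½(0.2390)(2.470 rad/s)² = 0.7292 J; KE_f = ½(0.3182)(1.856)² = 0.5478 J.
Fraction lost = 0.2487.

fraction ≈ 0.249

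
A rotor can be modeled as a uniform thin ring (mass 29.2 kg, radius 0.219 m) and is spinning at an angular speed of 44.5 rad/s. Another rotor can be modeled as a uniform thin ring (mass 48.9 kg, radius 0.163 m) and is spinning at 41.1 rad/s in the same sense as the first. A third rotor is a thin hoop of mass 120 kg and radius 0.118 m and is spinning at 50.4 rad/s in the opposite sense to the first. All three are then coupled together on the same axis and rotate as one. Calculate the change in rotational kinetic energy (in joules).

No external torque acts about the common axis, so total angular momentum is conserved.
Moments of inertia: I_A = (29.2)(0.219)² = 1.400 kg·m²; I_B = (48.9)(0.163)² = 1.299 kg·m²; I_C = (120)(0.118)² = 1.671 kg·m².
Taking A's sense as positive: L = (1.400)(44.5) + (1.299)(41.1) − (1.671)(50.4) = 31.51 kg·m²·rad/s.
Combined I = 1.400 + 1.299 + 1.671 = 4.371 kg·m².
ω_f = L / I = 31.51 / 4.371 = 7.209 rad/s.
KE_i = ½ΣIω² = 4606 J; KE_f = ½(4.371)(7.209)² = 113.6 J.

ΔKE ≈ -4490 J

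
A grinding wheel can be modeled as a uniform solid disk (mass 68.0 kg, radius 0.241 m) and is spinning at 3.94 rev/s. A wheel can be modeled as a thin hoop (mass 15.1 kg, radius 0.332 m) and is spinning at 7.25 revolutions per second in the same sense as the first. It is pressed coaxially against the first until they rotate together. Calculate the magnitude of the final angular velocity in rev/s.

No external torque acts about the common axis, so total angular momentum is conserved.
Moments of inertia: I_A = ½(68.0)(0.241)² = 1.975 kg·m²; I_B = (15.1)(0.332)² = 1.664 kg·m².
Taking A's sense as positive: L = (1.975)(3.94) + (1.664)(7.25) = 19.85 kg·m²·rev/s.
Combined I = 1.975 + 1.664 = 3.639 kg·m².
ω_f = L / I = 19.85 / 3.639 = 5.454 rev/s.

|ω_f| ≈ 5.45 rev/s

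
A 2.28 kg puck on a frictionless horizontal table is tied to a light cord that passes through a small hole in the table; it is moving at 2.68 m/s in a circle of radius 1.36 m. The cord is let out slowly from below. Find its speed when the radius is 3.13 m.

Central (radial) force ⇒ zero torque about the center ⇒ m v r is constant.
v₂ = v₁ r₁ / r₂ = (2.68)(1.36) / (3.13) = 1.164 m/s.

v₂ ≈ 1.16 m/s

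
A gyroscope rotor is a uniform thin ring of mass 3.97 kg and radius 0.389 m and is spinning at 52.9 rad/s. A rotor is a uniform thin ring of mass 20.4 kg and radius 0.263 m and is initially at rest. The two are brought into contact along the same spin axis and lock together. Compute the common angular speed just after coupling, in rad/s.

|ω_f| ≈ 15.8 rad/s

The coupling torques are internal; angular momentum about the shared axis is conserved.
Moments of inertia: I_A = (3.97)(0.389)² = 0.6007 kg·m²; I_B = (20.4)(0.263)² = 1.411 kg·m².
Taking A's sense as positive: L = (0.6007)(52.9) = 31.78 kg·m²·rad/s.
Combined I = 0.6007 + 1.411 = 2.012 kg·m².
ω_f = L / I = 31.78 / 2.012 = 15.80 rad/s.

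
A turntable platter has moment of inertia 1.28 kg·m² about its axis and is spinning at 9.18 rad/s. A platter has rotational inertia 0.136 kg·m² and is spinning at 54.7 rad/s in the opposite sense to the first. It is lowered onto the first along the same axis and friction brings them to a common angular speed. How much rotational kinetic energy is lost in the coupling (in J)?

The coupling torques are internal; angular momentum about the shared axis is conserved.
Taking A's sense as positive: L = (1.280)(9.18) − (0.1360)(54.7) = 4.311 kg·m²·rad/s.
Combined I = 1.280 + 0.1360 = 1.416 kg·m².
ω_f = L / I = 4.311 / 1.416 = 3.045 rad/s.
KE_i = ½ΣIω² = 257.4 J; KE_f = ½(1.416)(3.045)² = 6.563 J.

ΔKE lost ≈ 251 J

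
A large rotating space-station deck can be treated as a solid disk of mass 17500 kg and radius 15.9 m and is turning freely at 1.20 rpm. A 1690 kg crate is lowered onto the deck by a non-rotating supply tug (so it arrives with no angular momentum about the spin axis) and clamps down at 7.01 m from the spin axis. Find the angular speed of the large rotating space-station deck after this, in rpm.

No external torque acts about the spin axis; L_before = L_after.
I_p = ½(17500)(15.9)² = 2.212e+06 kg·m².
Added inertia Σmr² = (1690)(7.01)² = 83050 kg·m²; I_f = 2.212e+06 + 83050 = 2.295e+06 kg·m².
ω_f = I_p ω_i / I_f = (2.212e+06)(1.20) / 2.295e+06 = 1.157 rpm.

ω_f ≈ 1.16 rpm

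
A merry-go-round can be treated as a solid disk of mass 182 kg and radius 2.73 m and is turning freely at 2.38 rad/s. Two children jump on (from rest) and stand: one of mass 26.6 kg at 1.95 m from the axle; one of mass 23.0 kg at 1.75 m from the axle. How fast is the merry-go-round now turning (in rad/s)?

No external torque acts about the axle; L_before = L_after.
I_p = ½(182)(2.73)² = 678.2 kg·m².
Added inertia Σmr² = (26.6)(1.95)² + (23.0)(1.75)² = 171.6 kg·m²; I_f = 678.2 + 171.6 = 849.8 kg·m².
ω_f = I_p ω_i / I_f = (678.2)(2.38) / 849.8 = 1.899 rad/s.

ω_f ≈ 1.90 rad/s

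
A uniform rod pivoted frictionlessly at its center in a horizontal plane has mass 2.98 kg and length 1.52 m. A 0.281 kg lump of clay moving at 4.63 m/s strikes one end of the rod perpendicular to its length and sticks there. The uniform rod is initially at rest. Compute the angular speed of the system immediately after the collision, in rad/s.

The axle reaction passes through the pivot and exerts no torque about it; angular momentum about the pivot is conserved through the impact.
I_p = (1/12)(2.98)(1.52)² = 0.5737 kg·m². Taking the sense of the lump of clay's angular momentum as positive, L_{lump} = m v R = (0.281)(4.63)(1.52/2) = 0.9888 kg·m²/s.
L_i = 0 + 0.9888 = 0.9888 kg·m²/s.
After sticking, I_f = I_p + m R² = 0.5737 + (0.281)(1.52/2)² = 0.7361 kg·m².
ω_f = L_i / I_f = 0.9888 / 0.7361 = 1.343 rad/s.

|ω_f| ≈ 1.34 rad/s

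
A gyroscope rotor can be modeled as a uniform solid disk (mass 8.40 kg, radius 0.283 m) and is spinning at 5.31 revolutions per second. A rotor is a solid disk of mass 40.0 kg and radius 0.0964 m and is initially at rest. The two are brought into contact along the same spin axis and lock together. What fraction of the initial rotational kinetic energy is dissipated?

fraction ≈ 0.356

The coupling torques are internal; angular momentum about the shared axis is conserved.
Moments of inertia: I_A = ½(8.40)(0.283)² = 0.3364 kg·m²; I_B = ½(40.0)(0.0964)² = 0.1859 kg·m².
Taking A's sense as positive: L = (0.3364)(5.31) = 1.786 kg·m²·rev/s.
Combined I = 0.3364 + 0.1859 = 0.5222 kg·m².
ω_f = L / I = 1.786 / 0.5222 = 3.420 rev/s.
KE_i = ½ΣIω² = 187.2 J; KE_f = ½(0.5222)(21.49)² = 120.6 J.
Fraction dissipated = (KE_i − KE_f)/KE_i = 0.3559.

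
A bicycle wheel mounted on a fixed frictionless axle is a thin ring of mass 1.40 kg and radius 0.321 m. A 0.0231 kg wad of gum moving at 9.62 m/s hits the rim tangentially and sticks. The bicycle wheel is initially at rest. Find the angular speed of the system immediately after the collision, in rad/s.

|ω_f| ≈ 0.486 rad/s

About the axle the impulsive forces during the collision are internal, so angular momentum about that axis is conserved.
I_p = (1.40)(0.321)² = 0.1443 kg·m². Taking the sense of the wad of gum's angular momentum as positive, L_{wad} = m v R = (0.0231)(9.62)(0.321) = 0.07133 kg·m²/s.
L_i = 0 + 0.07133 = 0.07133 kg·m²/s.
After sticking, I_f = I_p + m R² = 0.1443 + (0.0231)(0.321)² = 0.1466 kg·m².
ω_f = L_i / I_f = 0.07133 / 0.1466 = 0.4865 rad/s.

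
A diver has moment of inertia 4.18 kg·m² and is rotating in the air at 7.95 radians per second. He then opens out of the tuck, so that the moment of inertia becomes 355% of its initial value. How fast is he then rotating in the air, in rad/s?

No external torque acts about the spin axis, so angular momentum is conserved.
I₂ = 3.55 × 4.18 = 14.84 kg·m².
ω₂ = I₁ω₁ / I₂ = (4.180)(7.95 rad/s) / (14.84) = 2.239 rad/s.

ω₂ ≈ 2.24 rad/s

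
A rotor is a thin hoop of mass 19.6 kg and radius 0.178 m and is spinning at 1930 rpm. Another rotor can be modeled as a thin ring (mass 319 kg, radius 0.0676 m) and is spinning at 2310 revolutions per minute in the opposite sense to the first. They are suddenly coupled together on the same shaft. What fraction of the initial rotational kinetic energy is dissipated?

fraction ≈ 0.776

No external torque acts about the common axis, so total angular momentum is conserved.
Moments of inertia: I_A = (19.6)(0.178)² = 0.6210 kg·m²; I_B = (319)(0.0676)² = 1.458 kg·m².
Taking A's sense as positive: L = (0.6210)(1930) − (1.458)(2310) = -2169 kg·m²·rpm.
Combined I = 0.6210 + 1.458 = 2.079 kg·m².
ω_f = L / I = -2169 / 2.079 = -1043 rpm.
KE_i = ½ΣIω² = 55340 J; KE_f = ½(2.079)(109.3)² = 12410 J.
Fraction dissipated = (KE_i − KE_f)/KE_i = 0.7758.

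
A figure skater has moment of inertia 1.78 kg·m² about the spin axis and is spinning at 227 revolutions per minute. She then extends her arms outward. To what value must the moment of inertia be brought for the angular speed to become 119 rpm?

With no external torque about the axis, L is conserved: I₁ω₁ = I₂ω₂.
I₂ = I₁ω₁ / ω₂ = (1.78)(227) / (119) = 3.395 kg·m².

I₂ ≈ 3.40 kg·m²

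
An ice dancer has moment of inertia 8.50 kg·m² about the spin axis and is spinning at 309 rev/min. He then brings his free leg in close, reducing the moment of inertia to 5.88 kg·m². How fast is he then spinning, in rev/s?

ω₂ ≈ 7.44 rev/s

Angular momentum about the spin axis is conserved since the torque about it is zero.
ω₂ = I₁ω₁ / I₂ = (8.500)(309 rpm) / (5.880) = 446.7 rpm = 7.445 rev/s.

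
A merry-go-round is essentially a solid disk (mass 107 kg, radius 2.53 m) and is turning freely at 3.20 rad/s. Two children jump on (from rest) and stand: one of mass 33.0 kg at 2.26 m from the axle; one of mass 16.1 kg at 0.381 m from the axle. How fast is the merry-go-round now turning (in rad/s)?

The added mass arrives with no angular momentum about the axle, and any external torque about the axle is negligible, so the system's angular momentum is conserved.
I_p = ½(107)(2.53)² = 342.4 kg·m².
Added inertia Σmr² = (33.0)(2.26)² + (16.1)(0.381)² = 170.9 kg·m²; I_f = 342.4 + 170.9 = 513.3 kg·m².
ω_f = I_p ω_i / I_f = (342.4)(3.20) / 513.3 = 2.135 rad/s.

ω_f ≈ 2.13 rad/s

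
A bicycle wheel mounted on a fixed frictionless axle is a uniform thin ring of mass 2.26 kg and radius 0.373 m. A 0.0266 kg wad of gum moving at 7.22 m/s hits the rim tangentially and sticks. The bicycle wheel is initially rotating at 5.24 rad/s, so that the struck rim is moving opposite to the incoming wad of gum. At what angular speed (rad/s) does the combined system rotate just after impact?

|ω_f| ≈ 4.95 rad/s

The axle reaction passes through the axle and exerts no torque about it; angular momentum about the axle is conserved through the impact.
I_p = (2.26)(0.373)² = 0.3144 kg·m². Taking the sense of the wad of gum's angular momentum as positive, L_{wad} = m v R = (0.0266)(7.22)(0.373) = 0.07164 kg·m²/s.
L_i = −I_p ω_p + m v R = −(0.3144)(5.24) + 0.07164 = -1.576 kg·m²/s.
After sticking, I_f = I_p + m R² = 0.3144 + (0.0266)(0.373)² = 0.3181 kg·m².
ω_f = L_i / I_f = -1.576 / 0.3181 = -4.954 rad/s.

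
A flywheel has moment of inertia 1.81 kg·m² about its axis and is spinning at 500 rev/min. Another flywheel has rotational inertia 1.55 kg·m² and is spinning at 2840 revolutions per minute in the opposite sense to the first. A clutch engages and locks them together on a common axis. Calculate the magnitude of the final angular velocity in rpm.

No external torque acts about the common axis, so total angular momentum is conserved.
Taking A's sense as positive: L = (1.810)(500) − (1.550)(2840) = -3497 kg·m²·rpm.
Combined I = 1.810 + 1.550 = 3.360 kg·m².
ω_f = L / I = -3497 / 3.360 = -1041 rpm.

|ω_f| ≈ 1040 rpm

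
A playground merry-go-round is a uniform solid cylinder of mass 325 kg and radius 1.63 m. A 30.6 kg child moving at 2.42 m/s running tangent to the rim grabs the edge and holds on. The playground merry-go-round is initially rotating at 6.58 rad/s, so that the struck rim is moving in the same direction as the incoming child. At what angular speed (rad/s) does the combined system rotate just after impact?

About the axle the impulsive forces during the collision are internal, so angular momentum about that axis is conserved.
I_p = ½(325)(1.63)² = 431.7 kg·m². Taking the sense of the child's angular momentum as positive, L_{child} = m v R = (30.6)(2.42)(1.63) = 120.7 kg·m²/s.
L_i = +I_p ω_p + m v R = +(431.7)(6.58) + 120.7 = 2962 kg·m²/s.
After sticking, I_f = I_p + m R² = 431.7 + (30.6)(1.63)² = 513.0 kg·m².
ω_f = L_i / I_f = 2962 / 513.0 = 5.773 rad/s.

|ω_f| ≈ 5.77 rad/s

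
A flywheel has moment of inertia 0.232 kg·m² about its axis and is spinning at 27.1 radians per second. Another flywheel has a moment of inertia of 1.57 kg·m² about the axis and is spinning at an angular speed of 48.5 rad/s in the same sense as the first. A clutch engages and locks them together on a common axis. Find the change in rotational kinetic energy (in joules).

The coupling torques are internal; angular momentum about the shared axis is conserved.
Taking A's sense as positive: L = (0.2320)(27.1) + (1.570)(48.5) = 82.43 kg·m²·rad/s.
Combined I = 0.2320 + 1.570 = 1.802 kg·m².
ω_f = L / I = 82.43 / 1.802 = 45.74 rad/s.
KE_i = ½ΣIω² = 1932 J; KE_f = ½(1.802)(45.74)² = 1885 J.

ΔKE ≈ -46.3 J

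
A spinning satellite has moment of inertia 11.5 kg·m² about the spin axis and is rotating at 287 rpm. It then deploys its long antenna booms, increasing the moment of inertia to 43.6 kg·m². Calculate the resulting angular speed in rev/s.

ω₂ ≈ 1.26 rev/s

With no external torque about the axis, L is conserved: I₁ω₁ = I₂ω₂.
ω₂ = I₁ω₁ / I₂ = (11.50)(287 rpm) / (43.60) = 75.70 rpm = 1.262 rev/s.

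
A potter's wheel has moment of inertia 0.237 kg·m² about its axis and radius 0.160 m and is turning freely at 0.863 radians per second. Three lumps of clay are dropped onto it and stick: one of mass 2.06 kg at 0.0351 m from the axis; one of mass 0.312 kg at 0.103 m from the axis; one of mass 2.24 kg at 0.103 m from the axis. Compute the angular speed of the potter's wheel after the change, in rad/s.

The added mass arrives with no angular momentum about the axis, and any external torque about the axis is negligible, so the system's angular momentum is conserved.
Added inertia Σmr² = (2.06)(0.0351)² + (0.312)(0.103)² + (2.24)(0.103)² = 0.02961 kg·m²; I_f = 0.2370 + 0.02961 = 0.2666 kg·m².
ω_f = I_p ω_i / I_f = (0.2370)(0.863) / 0.2666 = 0.7671 rad/s.

ω_f ≈ 0.767 rad/s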